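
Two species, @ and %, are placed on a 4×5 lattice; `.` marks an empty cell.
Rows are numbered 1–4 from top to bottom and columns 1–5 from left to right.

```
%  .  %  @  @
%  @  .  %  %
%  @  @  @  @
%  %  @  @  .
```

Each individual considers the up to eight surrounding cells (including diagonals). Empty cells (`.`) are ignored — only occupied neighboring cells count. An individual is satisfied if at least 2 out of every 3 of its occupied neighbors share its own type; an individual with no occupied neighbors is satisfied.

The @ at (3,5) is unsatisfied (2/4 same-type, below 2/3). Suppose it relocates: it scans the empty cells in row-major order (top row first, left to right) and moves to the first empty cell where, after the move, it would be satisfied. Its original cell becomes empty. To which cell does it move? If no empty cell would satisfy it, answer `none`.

Vacating (3,5). Empty cells in order:
  (1,2): 1/4 same-type → still unsatisfied.
  (2,3): 5/7 same-type → satisfied — stop here.

(2,3)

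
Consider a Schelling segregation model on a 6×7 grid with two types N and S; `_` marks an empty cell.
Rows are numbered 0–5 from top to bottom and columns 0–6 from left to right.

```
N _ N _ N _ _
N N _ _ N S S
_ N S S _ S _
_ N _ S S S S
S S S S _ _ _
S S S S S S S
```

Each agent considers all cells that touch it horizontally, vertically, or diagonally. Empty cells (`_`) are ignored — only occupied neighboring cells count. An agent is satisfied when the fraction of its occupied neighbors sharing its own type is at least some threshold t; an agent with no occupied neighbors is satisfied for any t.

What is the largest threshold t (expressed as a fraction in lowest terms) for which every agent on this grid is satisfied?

(0,0)N 2/2
(0,2)N 1/1
(0,4)N 1/2
(1,0)N 3/3
(1,1)N 4/5
(1,4)N 1/4
(1,5)S 2/4
(1,6)S 2/2
(2,1)N 3/4
(2,2)S 2/5
(2,3)S 3/4
(2,5)S 5/6
(3,1)N 1/5
(3,3)S 5/5
(3,4)S 5/5
(3,5)S 3/3
(3,6)S 2/2
(4,0)S 3/4
(4,1)S 5/6
(4,2)S 6/7
(4,3)S 6/6
(5,0)S 3/3
(5,1)S 5/5
(5,2)S 5/5
(5,3)S 4/4
(5,4)S 3/3
(5,5)S 2/2
(5,6)S 1/1
The smallest same-type fraction is 1/5 at (3,1), which reduces to 1/5. Any threshold above that leaves this agent unsatisfied.

1/5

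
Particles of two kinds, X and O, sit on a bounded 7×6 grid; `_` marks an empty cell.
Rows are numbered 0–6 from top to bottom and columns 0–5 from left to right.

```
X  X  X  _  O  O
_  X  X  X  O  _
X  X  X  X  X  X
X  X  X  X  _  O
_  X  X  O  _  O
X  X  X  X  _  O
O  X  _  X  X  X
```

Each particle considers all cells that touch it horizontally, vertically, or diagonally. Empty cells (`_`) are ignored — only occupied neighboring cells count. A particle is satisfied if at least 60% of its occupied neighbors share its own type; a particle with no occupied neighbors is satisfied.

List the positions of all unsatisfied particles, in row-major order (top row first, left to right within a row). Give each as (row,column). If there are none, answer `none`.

(0,0)X 2/2 ✓
(0,1)X 4/4 ✓
(0,2)X 4/4 ✓
(0,4)O 2/3 ✓
(0,5)O 2/2 ✓
(1,1)X 7/7 ✓
(1,2)X 7/7 ✓
(1,3)X 5/7 ✓
(1,4)O 2/6 ✗
(2,0)X 4/4 ✓
(2,1)X 7/7 ✓
(2,2)X 8/8 ✓
(2,3)X 6/7 ✓
(2,4)X 4/6 ✓
(2,5)X 1/3 ✗
(3,0)X 4/4 ✓
(3,1)X 7/7 ✓
(3,2)X 7/8 ✓
(3,3)X 5/6 ✓
(3,5)O 1/3 ✗
(4,1)X 7/7 ✓
(4,2)X 7/8 ✓
(4,3)O 0/5 ✗
(4,5)O 2/2 ✓
(5,0)X 3/4 ✓
(5,1)X 5/6 ✓
(5,2)X 6/7 ✓
(5,3)X 4/5 ✓
(5,5)O 1/3 ✗
(6,0)O 0/3 ✗
(6,1)X 3/4 ✓
(6,3)X 3/3 ✓
(6,4)X 3/4 ✓
(6,5)X 1/2 ✗

(1,4), (2,5), (3,5), (4,3), (5,5), (6,0), (6,5)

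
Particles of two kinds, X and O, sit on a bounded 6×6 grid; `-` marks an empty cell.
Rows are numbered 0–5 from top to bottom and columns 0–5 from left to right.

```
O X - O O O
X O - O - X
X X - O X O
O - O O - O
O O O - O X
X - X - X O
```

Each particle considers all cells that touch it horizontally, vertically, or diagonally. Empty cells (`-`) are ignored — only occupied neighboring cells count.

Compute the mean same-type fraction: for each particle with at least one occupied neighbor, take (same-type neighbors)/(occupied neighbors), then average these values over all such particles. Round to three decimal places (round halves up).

0.484

Row 0: (0,0)O 1/3 · (0,1)X 1/3 · (0,3)O 2/2 · (0,4)O 3/4 · (0,5)O 1/2
Row 1: (1,0)X 3/5 · (1,1)O 1/5 · (1,3)O 3/4 · (1,5)X 1/4
Row 2: (2,0)X 2/4 · (2,1)X 2/5 · (2,3)O 3/4 · (2,4)X 1/6 · (2,5)O 1/3
Row 3: (3,0)O 2/4 · (3,2)O 4/5 · (3,3)O 4/5 · (3,5)O 2/4
Row 4: (4,0)O 2/3 · (4,1)O 4/6 · (4,2)O 3/4 · (4,4)O 3/5 · (4,5)X 1/4
Row 5: (5,0)X 0/2 · (5,2)X 0/2 · (5,4)X 1/3 · (5,5)O 1/3
Sum over 27 particles: 1/3 + 1/3 + 2/2 + 3/4 + 1/2 + 3/5 + 1/5 + 3/4 + 1/4 + 2/4 + 2/5 + 3/4 + 1/6 + 1/3 + 2/4 + 4/5 + 4/5 + 2/4 + 2/3 + 4/6 + 3/4 + 3/5 + 1/4 + 0/2 + 0/2 + 1/3 + 1/3 = 196/15; mean = 196/15 ÷ 27 = 196/405 = 0.483950… → 0.484.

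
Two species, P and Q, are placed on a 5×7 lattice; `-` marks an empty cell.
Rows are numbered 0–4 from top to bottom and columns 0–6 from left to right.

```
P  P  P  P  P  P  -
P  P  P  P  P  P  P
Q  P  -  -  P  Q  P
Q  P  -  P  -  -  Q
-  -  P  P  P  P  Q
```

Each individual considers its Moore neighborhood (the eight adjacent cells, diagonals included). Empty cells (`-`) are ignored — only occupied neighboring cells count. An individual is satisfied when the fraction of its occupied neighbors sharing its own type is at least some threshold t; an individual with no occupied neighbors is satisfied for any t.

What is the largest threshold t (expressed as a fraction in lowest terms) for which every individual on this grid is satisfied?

(0,0)P 3/3
(0,1)P 5/5
(0,2)P 5/5
(0,3)P 5/5
(0,4)P 5/5
(0,5)P 4/4
(1,0)P 4/5
(1,1)P 6/7
(1,2)P 6/6
(1,3)P 6/6
(1,4)P 6/7
(1,5)P 6/7
(1,6)P 3/4
(2,0)Q 1/5
(2,1)P 4/6
(2,4)P 4/5
(2,5)Q 1/6
(2,6)P 2/4
(3,0)Q 1/3
(3,1)P 2/4
(3,3)P 4/4
(3,6)Q 2/4
(4,2)P 3/3
(4,3)P 3/3
(4,4)P 3/3
(4,5)P 1/3
(4,6)Q 1/2
The smallest same-type fraction is 1/6 at (2,5), which reduces to 1/6. Any threshold above that leaves this individual unsatisfied.

1/6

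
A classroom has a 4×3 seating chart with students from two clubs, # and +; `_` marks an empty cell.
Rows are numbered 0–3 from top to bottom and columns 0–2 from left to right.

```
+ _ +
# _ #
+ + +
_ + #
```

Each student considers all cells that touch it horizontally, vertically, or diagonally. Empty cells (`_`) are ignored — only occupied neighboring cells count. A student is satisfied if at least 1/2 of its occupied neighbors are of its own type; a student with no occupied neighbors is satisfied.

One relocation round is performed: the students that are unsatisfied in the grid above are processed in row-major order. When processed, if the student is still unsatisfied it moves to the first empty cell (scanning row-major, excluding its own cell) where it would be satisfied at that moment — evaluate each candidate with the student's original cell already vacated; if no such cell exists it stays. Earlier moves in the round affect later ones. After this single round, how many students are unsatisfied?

Initially unsatisfied (in order): (0,0), (0,2), (1,0), (1,2), (3,2).
  (0,0) → (1,1).
  (0,2): now satisfied by earlier moves; stays.
  (1,0): no empty cell satisfies it; stays.
  (1,2) → (0,0).
  (3,2) → (0,1).
Resulting grid:
# # +
# + _
+ + +
_ + _
Unsatisfied now: (1,0).

1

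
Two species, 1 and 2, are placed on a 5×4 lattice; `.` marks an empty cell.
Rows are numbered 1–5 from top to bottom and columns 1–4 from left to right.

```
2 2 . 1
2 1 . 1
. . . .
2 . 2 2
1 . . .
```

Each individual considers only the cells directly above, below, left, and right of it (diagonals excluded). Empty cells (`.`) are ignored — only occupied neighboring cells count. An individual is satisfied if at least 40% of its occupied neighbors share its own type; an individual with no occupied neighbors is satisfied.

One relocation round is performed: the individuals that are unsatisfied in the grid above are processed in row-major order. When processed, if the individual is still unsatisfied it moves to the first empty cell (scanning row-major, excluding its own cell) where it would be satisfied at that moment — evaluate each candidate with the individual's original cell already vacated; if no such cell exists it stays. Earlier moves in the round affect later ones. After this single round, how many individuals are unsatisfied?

Initially unsatisfied (in order): (2,2), (4,1), (5,1).
  (2,2) → (1,3).
  (4,1) → (2,2).
  (5,1): now satisfied by earlier moves; stays.
Resulting grid:
2 2 1 1
2 2 . 1
. . . .
. . 2 2
1 . . .
All satisfied now.

0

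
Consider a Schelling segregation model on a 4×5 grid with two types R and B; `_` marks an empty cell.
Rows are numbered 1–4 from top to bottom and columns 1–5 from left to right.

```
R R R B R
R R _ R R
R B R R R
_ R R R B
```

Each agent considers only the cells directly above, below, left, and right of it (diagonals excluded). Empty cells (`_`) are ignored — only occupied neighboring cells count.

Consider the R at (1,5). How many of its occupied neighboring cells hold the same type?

Occupied neighbors of (1,5): (2,5)=R, (1,4)=B.
Same type (R): 1 of 2.

1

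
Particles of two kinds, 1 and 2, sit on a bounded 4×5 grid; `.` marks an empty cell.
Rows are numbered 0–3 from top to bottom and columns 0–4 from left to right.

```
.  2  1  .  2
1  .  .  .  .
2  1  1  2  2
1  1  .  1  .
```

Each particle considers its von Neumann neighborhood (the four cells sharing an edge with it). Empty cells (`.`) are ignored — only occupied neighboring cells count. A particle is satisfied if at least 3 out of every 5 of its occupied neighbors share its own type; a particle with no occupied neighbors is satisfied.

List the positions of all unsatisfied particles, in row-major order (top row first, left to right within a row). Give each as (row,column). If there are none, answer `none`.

(0,1)2 0/1 ✗
(0,2)1 0/1 ✗
(0,4)2 0/0 ✓
(1,0)1 0/1 ✗
(2,0)2 0/3 ✗
(2,1)1 2/3 ✓
(2,2)1 1/2 ✗
(2,3)2 1/3 ✗
(2,4)2 1/1 ✓
(3,0)1 1/2 ✗
(3,1)1 2/2 ✓
(3,3)1 0/1 ✗

(0,1), (0,2), (1,0), (2,0), (2,2), (2,3), (3,0), (3,3)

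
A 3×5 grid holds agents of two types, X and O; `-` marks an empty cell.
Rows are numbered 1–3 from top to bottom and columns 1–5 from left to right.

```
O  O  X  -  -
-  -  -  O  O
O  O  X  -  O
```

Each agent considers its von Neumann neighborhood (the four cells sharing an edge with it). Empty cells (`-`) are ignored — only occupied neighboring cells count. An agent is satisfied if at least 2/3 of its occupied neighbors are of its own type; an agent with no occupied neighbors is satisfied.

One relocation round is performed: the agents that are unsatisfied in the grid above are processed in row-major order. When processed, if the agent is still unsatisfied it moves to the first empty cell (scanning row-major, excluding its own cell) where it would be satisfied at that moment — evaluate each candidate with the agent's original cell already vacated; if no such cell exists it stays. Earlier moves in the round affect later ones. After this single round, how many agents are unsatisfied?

Initially unsatisfied (in order): (1,2), (1,3), (3,2), (3,3).
  (1,2) → (1,5).
  (1,3): now satisfied by earlier moves; stays.
  (3,2) → (1,4).
  (3,3): now satisfied by earlier moves; stays.
Resulting grid:
O - X O O
- - - O O
O - X - O
Unsatisfied now: (1,3).

1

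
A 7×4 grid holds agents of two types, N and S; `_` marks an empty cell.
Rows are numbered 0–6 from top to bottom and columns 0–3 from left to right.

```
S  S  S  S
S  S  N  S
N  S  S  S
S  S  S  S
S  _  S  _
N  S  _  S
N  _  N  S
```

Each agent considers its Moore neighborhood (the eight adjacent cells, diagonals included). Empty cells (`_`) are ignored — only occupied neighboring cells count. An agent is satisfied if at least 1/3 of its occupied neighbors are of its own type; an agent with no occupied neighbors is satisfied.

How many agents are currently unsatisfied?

3

(0,0)S 3/3 ✓
(0,1)S 4/5 ✓
(0,2)S 4/5 ✓
(0,3)S 2/3 ✓
(1,0)S 4/5 ✓
(1,1)S 6/8 ✓
(1,2)N 0/8 ✗
(1,3)S 4/5 ✓
(2,0)N 0/5 ✗
(2,1)S 6/8 ✓
(2,2)S 7/8 ✓
(2,3)S 4/5 ✓
(3,0)S 3/4 ✓
(3,1)S 6/7 ✓
(3,2)S 6/6 ✓
(3,3)S 4/4 ✓
(4,0)S 3/4 ✓
(4,2)S 5/5 ✓
(5,0)N 1/3 ✓
(5,1)S 2/5 ✓
(5,3)S 2/3 ✓
(6,0)N 1/2 ✓
(6,2)N 0/3 ✗
(6,3)S 1/2 ✓
Unsatisfied: (1,2), (2,0), (6,2) — 3 in total.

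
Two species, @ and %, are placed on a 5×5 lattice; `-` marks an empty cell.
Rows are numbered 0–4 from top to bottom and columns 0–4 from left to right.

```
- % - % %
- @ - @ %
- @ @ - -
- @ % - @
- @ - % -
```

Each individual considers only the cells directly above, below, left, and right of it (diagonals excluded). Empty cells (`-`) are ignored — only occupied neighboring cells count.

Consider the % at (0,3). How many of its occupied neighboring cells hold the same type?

1

Occupied neighbors of (0,3): (1,3)=@, (0,4)=%.
Same type (%): 1 of 2.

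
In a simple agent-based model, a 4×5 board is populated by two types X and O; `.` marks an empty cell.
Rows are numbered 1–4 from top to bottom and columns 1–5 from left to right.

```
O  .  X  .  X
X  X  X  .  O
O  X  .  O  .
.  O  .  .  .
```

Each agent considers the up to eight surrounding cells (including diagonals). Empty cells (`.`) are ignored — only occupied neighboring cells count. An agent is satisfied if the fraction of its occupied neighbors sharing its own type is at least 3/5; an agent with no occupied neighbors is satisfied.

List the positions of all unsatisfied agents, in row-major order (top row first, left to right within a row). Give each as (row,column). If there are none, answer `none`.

Row 1: (1,1)O 0/2 not · (1,3)X 2/2 satisfied · (1,5)X 0/1 not
Row 2: (2,1)X 2/4 not · (2,2)X 4/6 satisfied · (2,3)X 3/4 satisfied · (2,5)O 1/2 not
Row 3: (3,1)O 1/4 not · (3,2)X 3/5 satisfied · (3,4)O 1/2 not
Row 4: (4,2)O 1/2 not

(1,1), (1,5), (2,1), (2,5), (3,1), (3,4), (4,2)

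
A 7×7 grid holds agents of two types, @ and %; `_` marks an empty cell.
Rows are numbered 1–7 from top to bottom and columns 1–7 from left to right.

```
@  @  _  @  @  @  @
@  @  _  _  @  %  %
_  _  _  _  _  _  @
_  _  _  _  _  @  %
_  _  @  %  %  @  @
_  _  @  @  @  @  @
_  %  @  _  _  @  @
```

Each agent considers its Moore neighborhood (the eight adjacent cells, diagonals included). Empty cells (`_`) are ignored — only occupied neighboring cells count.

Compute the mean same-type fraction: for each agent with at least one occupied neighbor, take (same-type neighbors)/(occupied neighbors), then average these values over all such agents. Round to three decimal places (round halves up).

Row 1: (1,1)@ 3/3 · (1,2)@ 3/3 · (1,4)@ 2/2 · (1,5)@ 3/4 · (1,6)@ 3/5 · (1,7)@ 1/3
Row 2: (2,1)@ 3/3 · (2,2)@ 3/3 · (2,5)@ 3/4 · (2,6)% 1/6 · (2,7)% 1/4
Row 3: (3,7)@ 1/4
Row 4: (4,6)@ 3/5 · (4,7)% 0/4
Row 5: (5,3)@ 2/3 · (5,4)% 1/5 · (5,5)% 1/6 · (5,6)@ 5/7 · (5,7)@ 4/5
Row 6: (6,3)@ 3/5 · (6,4)@ 4/6 · (6,5)@ 4/6 · (6,6)@ 6/7 · (6,7)@ 5/5
Row 7: (7,2)% 0/2 · (7,3)@ 2/3 · (7,6)@ 4/4 · (7,7)@ 3/3
Sum over 28 agents: 3/3 + 3/3 + 2/2 + 3/4 + 3/5 + 1/3 + 3/3 + 3/3 + 3/4 + 1/6 + 1/4 + 1/4 + 3/5 + 0/4 + 2/3 + 1/5 + 1/6 + 5/7 + 4/5 + 3/5 + 4/6 + 4/6 + 6/7 + 5/5 + 0/2 + 2/3 + 4/4 + 3/3 = 1859/105; mean = 1859/105 ÷ 28 = 1859/2940 = 0.632312… → 0.632.

0.632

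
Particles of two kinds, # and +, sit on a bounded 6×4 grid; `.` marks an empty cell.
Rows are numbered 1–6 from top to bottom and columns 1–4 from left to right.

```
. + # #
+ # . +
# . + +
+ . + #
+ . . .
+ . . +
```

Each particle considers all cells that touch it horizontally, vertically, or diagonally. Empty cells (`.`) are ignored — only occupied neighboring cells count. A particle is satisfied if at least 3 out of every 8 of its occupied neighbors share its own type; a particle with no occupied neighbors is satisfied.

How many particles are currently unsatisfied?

4

Row 1: (1,2)+ 1/3 not · (1,3)# 2/4 satisfied · (1,4)# 1/2 satisfied
Row 2: (2,1)+ 1/3 not · (2,2)# 2/5 satisfied · (2,4)+ 2/4 satisfied
Row 3: (3,1)# 1/3 not · (3,3)+ 3/5 satisfied · (3,4)+ 3/4 satisfied
Row 4: (4,1)+ 1/2 satisfied · (4,3)+ 2/3 satisfied · (4,4)# 0/3 not
Row 5: (5,1)+ 2/2 satisfied
Row 6: (6,1)+ 1/1 satisfied · (6,4)+ 0/0 satisfied
Unsatisfied: (1,2), (2,1), (3,1), (4,4) — 4 in total.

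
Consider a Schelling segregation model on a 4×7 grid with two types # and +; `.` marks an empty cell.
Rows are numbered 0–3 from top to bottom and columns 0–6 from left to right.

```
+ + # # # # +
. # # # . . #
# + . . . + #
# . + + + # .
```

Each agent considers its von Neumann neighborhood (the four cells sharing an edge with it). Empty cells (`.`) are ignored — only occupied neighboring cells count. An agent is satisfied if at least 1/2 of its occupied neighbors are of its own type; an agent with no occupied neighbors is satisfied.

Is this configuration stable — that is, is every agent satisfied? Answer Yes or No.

(0,0)+ 1/1 satisfied
(0,1)+ 1/3 not
(0,2)# 2/3 satisfied
(0,3)# 3/3 satisfied
(0,4)# 2/2 satisfied
(0,5)# 1/2 satisfied
(0,6)+ 0/2 not
(1,1)# 1/3 not
(1,2)# 3/3 satisfied
(1,3)# 2/2 satisfied
(1,6)# 1/2 satisfied
(2,0)# 1/2 satisfied
(2,1)+ 0/2 not
(2,5)+ 0/2 not
(2,6)# 1/2 satisfied
(3,0)# 1/1 satisfied
(3,2)+ 1/1 satisfied
(3,3)+ 2/2 satisfied
(3,4)+ 1/2 satisfied
(3,5)# 0/2 not
For instance (0,1) has only 1/3 same-type neighbors, below 1/2.

No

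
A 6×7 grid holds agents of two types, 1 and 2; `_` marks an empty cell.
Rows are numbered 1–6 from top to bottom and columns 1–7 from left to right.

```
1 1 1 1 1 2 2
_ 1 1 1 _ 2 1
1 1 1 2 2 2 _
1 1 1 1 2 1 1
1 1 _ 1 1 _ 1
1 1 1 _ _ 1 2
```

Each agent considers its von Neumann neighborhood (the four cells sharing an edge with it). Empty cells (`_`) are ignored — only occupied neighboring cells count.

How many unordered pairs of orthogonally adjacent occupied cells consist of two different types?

12

Scan each occupied cell's neighbors to the right and below so each pair is counted once.
From row 1: 2 unlike of 11 pairs (running 2/11).
From row 2: 2 unlike of 7 pairs (running 4/18).
From row 3: 3 unlike of 11 pairs (running 7/29).
From row 4: 3 unlike of 11 pairs (running 10/40).
From row 5: 1 unlike of 5 pairs (running 11/45).
From row 6: 1 unlike of 3 pairs (running 12/48).
Total adjacent occupied pairs: 48; unlike-type pairs: 12.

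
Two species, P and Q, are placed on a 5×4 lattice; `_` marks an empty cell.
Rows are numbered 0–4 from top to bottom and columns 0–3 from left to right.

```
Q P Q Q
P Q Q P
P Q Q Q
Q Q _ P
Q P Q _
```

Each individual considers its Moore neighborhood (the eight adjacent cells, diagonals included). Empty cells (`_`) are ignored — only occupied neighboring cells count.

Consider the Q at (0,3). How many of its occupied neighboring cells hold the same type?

Occupied neighbors of (0,3): (0,2)=Q, (1,2)=Q, (1,3)=P.
Same type (Q): 2 of 3.

2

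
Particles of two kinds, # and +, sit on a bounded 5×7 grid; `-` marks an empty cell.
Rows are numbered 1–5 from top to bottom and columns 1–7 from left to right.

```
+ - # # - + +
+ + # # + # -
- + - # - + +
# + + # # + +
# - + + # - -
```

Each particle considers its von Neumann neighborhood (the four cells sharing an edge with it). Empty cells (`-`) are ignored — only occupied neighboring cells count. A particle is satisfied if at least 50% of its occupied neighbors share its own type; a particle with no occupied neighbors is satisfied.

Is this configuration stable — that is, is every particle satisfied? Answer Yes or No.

Row 1: (1,1)+ 1/1 ✓ · (1,3)# 2/2 ✓ · (1,4)# 2/2 ✓ · (1,6)+ 1/2 ✓ · (1,7)+ 1/1 ✓
Row 2: (2,1)+ 2/2 ✓ · (2,2)+ 2/3 ✓ · (2,3)# 2/3 ✓ · (2,4)# 3/4 ✓ · (2,5)+ 0/2 ✗ · (2,6)# 0/3 ✗
Row 3: (3,2)+ 2/2 ✓ · (3,4)# 2/2 ✓ · (3,6)+ 2/3 ✓ · (3,7)+ 2/2 ✓
Row 4: (4,1)# 1/2 ✓ · (4,2)+ 2/3 ✓ · (4,3)+ 2/3 ✓ · (4,4)# 2/4 ✓ · (4,5)# 2/3 ✓ · (4,6)+ 2/3 ✓ · (4,7)+ 2/2 ✓
Row 5: (5,1)# 1/1 ✓ · (5,3)+ 2/2 ✓ · (5,4)+ 1/3 ✗ · (5,5)# 1/2 ✓
For instance (2,5) has only 0/2 same-type neighbors, below 1/2.

No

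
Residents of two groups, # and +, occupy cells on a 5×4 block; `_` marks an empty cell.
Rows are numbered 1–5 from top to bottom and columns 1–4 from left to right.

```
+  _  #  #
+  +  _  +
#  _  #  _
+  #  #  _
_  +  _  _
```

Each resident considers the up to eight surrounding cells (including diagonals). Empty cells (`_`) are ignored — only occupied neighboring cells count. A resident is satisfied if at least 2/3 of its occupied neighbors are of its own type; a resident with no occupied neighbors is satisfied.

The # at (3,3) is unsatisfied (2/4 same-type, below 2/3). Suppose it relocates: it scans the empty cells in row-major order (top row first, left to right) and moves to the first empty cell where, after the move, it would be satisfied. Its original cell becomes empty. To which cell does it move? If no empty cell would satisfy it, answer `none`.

(4,4)

Vacating (3,3). Empty cells in order:
  (1,2): 1/4 same-type → still unsatisfied.
  (2,3): 2/4 same-type → still unsatisfied.
  (3,2): 3/6 same-type → still unsatisfied.
  (3,4): 1/2 same-type → still unsatisfied.
  (4,4): 1/1 same-type → satisfied — stop here.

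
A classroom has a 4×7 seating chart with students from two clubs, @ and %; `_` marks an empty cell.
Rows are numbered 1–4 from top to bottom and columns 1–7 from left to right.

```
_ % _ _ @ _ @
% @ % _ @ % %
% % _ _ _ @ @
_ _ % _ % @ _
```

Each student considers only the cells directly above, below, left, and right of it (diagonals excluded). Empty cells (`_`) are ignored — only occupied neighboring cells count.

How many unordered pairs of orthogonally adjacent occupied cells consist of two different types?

Scan each occupied cell's neighbors to the right and below so each pair is counted once.
From row 1: 2 unlike of 3 pairs (running 2/3).
From row 2: 6 unlike of 8 pairs (running 8/11).
From row 3: 0 unlike of 3 pairs (running 8/14).
From row 4: 1 unlike of 1 pairs (running 9/15).
Total adjacent occupied pairs: 15; unlike-type pairs: 9.

9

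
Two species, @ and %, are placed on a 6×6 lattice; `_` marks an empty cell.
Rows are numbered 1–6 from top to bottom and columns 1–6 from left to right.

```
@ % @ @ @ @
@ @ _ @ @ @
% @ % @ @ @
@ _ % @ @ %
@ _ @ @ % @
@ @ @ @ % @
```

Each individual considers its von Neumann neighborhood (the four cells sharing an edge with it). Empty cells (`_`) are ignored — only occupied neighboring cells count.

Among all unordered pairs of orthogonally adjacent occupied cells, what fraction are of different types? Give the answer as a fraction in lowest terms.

Scan each occupied cell's neighbors to the right and below so each pair is counted once.
Row 1: @(1,1)–%(1,2)≠ @(1,1)–@(2,1)= %(1,2)–@(1,3)≠ %(1,2)–@(2,2)≠ @(1,3)–@(1,4)= @(1,4)–@(1,5)= @(1,4)–@(2,4)= @(1,5)–@(1,6)= @(1,5)–@(2,5)= @(1,6)–@(2,6)=  → 3/10 unlike.
Row 2: @(2,1)–@(2,2)= @(2,1)–%(3,1)≠ @(2,2)–@(3,2)= @(2,4)–@(2,5)= @(2,4)–@(3,4)= @(2,5)–@(2,6)= @(2,5)–@(3,5)= @(2,6)–@(3,6)=  → 1/8 unlike.
Row 3: %(3,1)–@(3,2)≠ %(3,1)–@(4,1)≠ @(3,2)–%(3,3)≠ %(3,3)–@(3,4)≠ %(3,3)–%(4,3)= @(3,4)–@(3,5)= @(3,4)–@(4,4)= @(3,5)–@(3,6)= @(3,5)–@(4,5)= @(3,6)–%(4,6)≠  → 5/10 unlike.
Row 4: @(4,1)–@(5,1)= %(4,3)–@(4,4)≠ %(4,3)–@(5,3)≠ @(4,4)–@(4,5)= @(4,4)–@(5,4)= @(4,5)–%(4,6)≠ @(4,5)–%(5,5)≠ %(4,6)–@(5,6)≠  → 5/8 unlike.
Row 5: @(5,1)–@(6,1)= @(5,3)–@(5,4)= @(5,3)–@(6,3)= @(5,4)–%(5,5)≠ @(5,4)–@(6,4)= %(5,5)–@(5,6)≠ %(5,5)–%(6,5)= @(5,6)–@(6,6)=  → 2/8 unlike.
Row 6: @(6,1)–@(6,2)= @(6,2)–@(6,3)= @(6,3)–@(6,4)= @(6,4)–%(6,5)≠ %(6,5)–@(6,6)≠  → 2/5 unlike.
Total adjacent occupied pairs: 49; unlike-type pairs: 18.
18/49 is already in lowest terms.

18/49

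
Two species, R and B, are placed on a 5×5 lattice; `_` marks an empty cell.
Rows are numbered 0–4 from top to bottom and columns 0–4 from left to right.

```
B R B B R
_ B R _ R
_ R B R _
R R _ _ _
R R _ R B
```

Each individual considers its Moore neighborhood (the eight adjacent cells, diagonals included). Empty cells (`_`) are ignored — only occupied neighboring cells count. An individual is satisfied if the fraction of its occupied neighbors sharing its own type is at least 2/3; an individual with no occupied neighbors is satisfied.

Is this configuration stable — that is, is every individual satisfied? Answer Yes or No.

No

(0,0)B 1/2 ✗
(0,1)R 1/4 ✗
(0,2)B 2/4 ✗
(0,3)B 1/4 ✗
(0,4)R 1/2 ✗
(1,1)B 3/6 ✗
(1,2)R 3/7 ✗
(1,4)R 2/3 ✓
(2,1)R 3/5 ✗
(2,2)B 1/5 ✗
(2,3)R 2/3 ✓
(3,0)R 4/4 ✓
(3,1)R 4/5 ✓
(4,0)R 3/3 ✓
(4,1)R 3/3 ✓
(4,3)R 0/1 ✗
(4,4)B 0/1 ✗
For instance (0,0) has only 1/2 same-type neighbors, below 2/3.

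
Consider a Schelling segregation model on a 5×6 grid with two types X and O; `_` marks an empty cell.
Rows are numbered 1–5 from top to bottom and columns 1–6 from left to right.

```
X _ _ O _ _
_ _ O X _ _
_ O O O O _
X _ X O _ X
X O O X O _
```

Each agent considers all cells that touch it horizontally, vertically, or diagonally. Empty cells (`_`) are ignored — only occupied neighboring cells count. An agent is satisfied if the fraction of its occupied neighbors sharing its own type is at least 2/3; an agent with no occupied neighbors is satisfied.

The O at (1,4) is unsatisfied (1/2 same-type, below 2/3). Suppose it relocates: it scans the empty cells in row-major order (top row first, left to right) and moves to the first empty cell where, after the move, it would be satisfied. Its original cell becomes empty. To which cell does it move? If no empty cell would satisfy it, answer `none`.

(1,6)

Vacating (1,4). Empty cells in order:
  (1,2): 1/2 same-type → still unsatisfied.
  (1,3): 1/2 same-type → still unsatisfied.
  (1,5): 0/1 same-type → still unsatisfied.
  (1,6): 0/0 same-type → satisfied — stop here.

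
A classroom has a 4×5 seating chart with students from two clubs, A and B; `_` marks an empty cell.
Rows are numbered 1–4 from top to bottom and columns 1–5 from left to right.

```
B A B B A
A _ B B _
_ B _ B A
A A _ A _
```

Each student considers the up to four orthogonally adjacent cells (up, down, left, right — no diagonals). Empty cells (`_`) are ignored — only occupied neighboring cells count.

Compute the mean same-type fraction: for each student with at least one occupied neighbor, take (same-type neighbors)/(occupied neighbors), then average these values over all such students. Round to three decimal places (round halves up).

0.369

Row 1: (1,1)B 0/2 · (1,2)A 0/2 · (1,3)B 2/3 · (1,4)B 2/3 · (1,5)A 0/1
Row 2: (2,1)A 0/1 · (2,3)B 2/2 · (2,4)B 3/3
Row 3: (3,2)B 0/1 · (3,4)B 1/3 · (3,5)A 0/1
Row 4: (4,1)A 1/1 · (4,2)A 1/2 · (4,4)A 0/1
Sum over 14 students: 0/2 + 0/2 + 2/3 + 2/3 + 0/1 + 0/1 + 2/2 + 3/3 + 0/1 + 1/3 + 0/1 + 1/1 + 1/2 + 0/1 = 31/6; mean = 31/6 ÷ 14 = 31/84 = 0.369047… → 0.369.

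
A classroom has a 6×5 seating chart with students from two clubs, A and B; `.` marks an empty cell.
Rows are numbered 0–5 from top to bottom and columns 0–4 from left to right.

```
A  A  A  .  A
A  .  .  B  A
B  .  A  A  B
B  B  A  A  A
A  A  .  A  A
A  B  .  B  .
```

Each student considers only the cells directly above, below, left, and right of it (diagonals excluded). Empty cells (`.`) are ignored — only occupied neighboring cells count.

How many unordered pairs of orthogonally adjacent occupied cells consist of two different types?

Scan each occupied cell's neighbors to the right and below so each pair is counted once.
From row 0: 0 unlike of 4 pairs (running 0/4).
From row 1: 4 unlike of 4 pairs (running 4/8).
From row 2: 2 unlike of 6 pairs (running 6/14).
From row 3: 3 unlike of 8 pairs (running 9/22).
From row 4: 2 unlike of 5 pairs (running 11/27).
From row 5: 1 unlike of 1 pairs (running 12/28).
Total adjacent occupied pairs: 28; unlike-type pairs: 12.

12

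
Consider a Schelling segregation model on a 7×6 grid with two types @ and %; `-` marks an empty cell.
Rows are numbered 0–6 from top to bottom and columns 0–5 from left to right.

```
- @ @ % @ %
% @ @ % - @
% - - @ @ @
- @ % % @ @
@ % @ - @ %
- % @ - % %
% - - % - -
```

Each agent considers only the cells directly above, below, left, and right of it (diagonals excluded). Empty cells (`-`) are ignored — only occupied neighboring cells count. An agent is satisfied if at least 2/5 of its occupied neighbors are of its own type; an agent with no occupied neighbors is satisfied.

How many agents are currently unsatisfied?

13

Row 0: (0,1)@ 2/2 satisfied · (0,2)@ 2/3 satisfied · (0,3)% 1/3 not · (0,4)@ 0/2 not · (0,5)% 0/2 not
Row 1: (1,0)% 1/2 satisfied · (1,1)@ 2/3 satisfied · (1,2)@ 2/3 satisfied · (1,3)% 1/3 not · (1,5)@ 1/2 satisfied
Row 2: (2,0)% 1/1 satisfied · (2,3)@ 1/3 not · (2,4)@ 3/3 satisfied · (2,5)@ 3/3 satisfied
Row 3: (3,1)@ 0/2 not · (3,2)% 1/3 not · (3,3)% 1/3 not · (3,4)@ 3/4 satisfied · (3,5)@ 2/3 satisfied
Row 4: (4,0)@ 0/1 not · (4,1)% 1/4 not · (4,2)@ 1/3 not · (4,4)@ 1/3 not · (4,5)% 1/3 not
Row 5: (5,1)% 1/2 satisfied · (5,2)@ 1/2 satisfied · (5,4)% 1/2 satisfied · (5,5)% 2/2 satisfied
Row 6: (6,0)% 0/0 satisfied · (6,3)% 0/0 satisfied
Unsatisfied: (0,3), (0,4), (0,5), (1,3), (2,3), (3,1), (3,2), (3,3), (4,0), (4,1), (4,2), (4,4), (4,5) — 13 in total.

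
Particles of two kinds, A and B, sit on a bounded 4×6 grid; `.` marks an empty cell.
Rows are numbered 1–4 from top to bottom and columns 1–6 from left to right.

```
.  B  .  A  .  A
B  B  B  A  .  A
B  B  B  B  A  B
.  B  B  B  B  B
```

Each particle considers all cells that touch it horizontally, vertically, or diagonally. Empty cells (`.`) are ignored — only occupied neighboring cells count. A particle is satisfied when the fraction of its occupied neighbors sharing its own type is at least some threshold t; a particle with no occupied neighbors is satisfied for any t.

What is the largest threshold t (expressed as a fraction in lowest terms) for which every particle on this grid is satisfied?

2/7

(1,2)B 3/3
(1,4)A 1/2
(1,6)A 1/1
(2,1)B 4/4
(2,2)B 6/6
(2,3)B 5/7
(2,4)A 2/5
(2,6)A 2/3
(3,1)B 4/4
(3,2)B 7/7
(3,3)B 7/8
(3,4)B 5/7
(3,5)A 2/7
(3,6)B 2/4
(4,2)B 4/4
(4,3)B 5/5
(4,4)B 4/5
(4,5)B 4/5
(4,6)B 2/3
The smallest same-type fraction is 2/7 at (3,5), which reduces to 2/7. Any threshold above that leaves this particle unsatisfied.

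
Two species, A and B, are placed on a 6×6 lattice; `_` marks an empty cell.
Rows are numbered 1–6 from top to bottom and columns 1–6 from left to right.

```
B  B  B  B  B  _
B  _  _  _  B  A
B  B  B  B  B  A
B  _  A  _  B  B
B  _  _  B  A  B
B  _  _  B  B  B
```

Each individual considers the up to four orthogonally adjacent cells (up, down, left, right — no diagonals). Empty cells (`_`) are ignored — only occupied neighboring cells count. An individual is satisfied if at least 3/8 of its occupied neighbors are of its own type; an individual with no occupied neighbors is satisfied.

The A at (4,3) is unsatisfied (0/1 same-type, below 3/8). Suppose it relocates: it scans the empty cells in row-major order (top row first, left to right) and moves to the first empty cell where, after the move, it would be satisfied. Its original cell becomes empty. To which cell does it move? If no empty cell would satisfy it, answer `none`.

Vacating (4,3). Empty cells in order:
  (1,6): 1/2 same-type → satisfied — stop here.

(1,6)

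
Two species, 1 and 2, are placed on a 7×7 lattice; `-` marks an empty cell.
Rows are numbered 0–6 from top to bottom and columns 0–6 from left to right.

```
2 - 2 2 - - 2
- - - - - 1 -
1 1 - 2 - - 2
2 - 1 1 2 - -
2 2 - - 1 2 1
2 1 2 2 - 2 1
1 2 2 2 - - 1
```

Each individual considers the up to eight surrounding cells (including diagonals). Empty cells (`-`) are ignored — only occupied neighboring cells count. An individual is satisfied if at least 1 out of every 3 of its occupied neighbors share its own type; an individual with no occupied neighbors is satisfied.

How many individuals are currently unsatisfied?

6

(0,0)2 0/0 ✓
(0,2)2 1/1 ✓
(0,3)2 1/1 ✓
(0,6)2 0/1 ✗
(1,5)1 0/2 ✗
(2,0)1 1/2 ✓
(2,1)1 2/3 ✓
(2,3)2 1/3 ✓
(2,6)2 0/1 ✗
(3,0)2 2/4 ✓
(3,2)1 2/4 ✓
(3,3)1 2/4 ✓
(3,4)2 2/4 ✓
(4,0)2 3/4 ✓
(4,1)2 4/6 ✓
(4,4)1 1/5 ✗
(4,5)2 2/5 ✓
(4,6)1 1/3 ✓
(5,0)2 3/5 ✓
(5,1)1 1/7 ✗
(5,2)2 5/6 ✓
(5,3)2 3/4 ✓
(5,5)2 1/5 ✗
(5,6)1 2/4 ✓
(6,0)1 1/3 ✓
(6,1)2 3/5 ✓
(6,2)2 4/5 ✓
(6,3)2 3/3 ✓
(6,6)1 1/2 ✓
Unsatisfied: (0,6), (1,5), (2,6), (4,4), (5,1), (5,5) — 6 in total.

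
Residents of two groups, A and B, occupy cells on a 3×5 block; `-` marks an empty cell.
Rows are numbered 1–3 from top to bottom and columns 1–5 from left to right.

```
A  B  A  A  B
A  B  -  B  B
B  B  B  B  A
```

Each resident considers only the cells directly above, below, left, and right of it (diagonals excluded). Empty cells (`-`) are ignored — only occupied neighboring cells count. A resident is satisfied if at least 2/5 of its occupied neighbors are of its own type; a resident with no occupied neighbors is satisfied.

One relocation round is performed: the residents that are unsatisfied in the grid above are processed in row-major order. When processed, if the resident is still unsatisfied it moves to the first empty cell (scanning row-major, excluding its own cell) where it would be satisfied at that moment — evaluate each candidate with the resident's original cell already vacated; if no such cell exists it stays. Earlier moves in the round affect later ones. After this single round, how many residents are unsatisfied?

Initially unsatisfied (in order): (1,2), (1,4), (2,1), (3,5).
  (1,2) → (2,3).
  (1,4) → (1,2).
  (2,1): no empty cell satisfies it; stays.
  (3,5): no empty cell satisfies it; stays.
Resulting grid:
A A A - B
A B B B B
B B B B A
Unsatisfied now: (2,1), (3,5).

2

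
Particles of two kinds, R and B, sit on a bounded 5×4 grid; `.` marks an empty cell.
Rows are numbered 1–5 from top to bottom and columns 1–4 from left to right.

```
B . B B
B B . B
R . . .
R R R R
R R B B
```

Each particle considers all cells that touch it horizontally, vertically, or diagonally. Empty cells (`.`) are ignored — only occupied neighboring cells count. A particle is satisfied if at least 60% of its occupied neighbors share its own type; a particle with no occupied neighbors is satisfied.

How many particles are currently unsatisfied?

(1,1)B 2/2 satisfied
(1,3)B 3/3 satisfied
(1,4)B 2/2 satisfied
(2,1)B 2/3 satisfied
(2,2)B 3/4 satisfied
(2,4)B 2/2 satisfied
(3,1)R 2/4 not
(4,1)R 4/4 satisfied
(4,2)R 5/6 satisfied
(4,3)R 3/5 satisfied
(4,4)R 1/3 not
(5,1)R 3/3 satisfied
(5,2)R 4/5 satisfied
(5,3)B 1/5 not
(5,4)B 1/3 not
Unsatisfied: (3,1), (4,4), (5,3), (5,4) — 4 in total.

4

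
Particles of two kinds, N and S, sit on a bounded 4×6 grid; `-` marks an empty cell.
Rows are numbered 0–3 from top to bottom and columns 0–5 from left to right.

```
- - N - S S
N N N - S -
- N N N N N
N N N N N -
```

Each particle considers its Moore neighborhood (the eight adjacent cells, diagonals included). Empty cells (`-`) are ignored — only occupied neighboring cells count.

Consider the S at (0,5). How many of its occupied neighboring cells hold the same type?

Occupied neighbors of (0,5): (0,4)=S, (1,4)=S.
Same type (S): 2 of 2.

2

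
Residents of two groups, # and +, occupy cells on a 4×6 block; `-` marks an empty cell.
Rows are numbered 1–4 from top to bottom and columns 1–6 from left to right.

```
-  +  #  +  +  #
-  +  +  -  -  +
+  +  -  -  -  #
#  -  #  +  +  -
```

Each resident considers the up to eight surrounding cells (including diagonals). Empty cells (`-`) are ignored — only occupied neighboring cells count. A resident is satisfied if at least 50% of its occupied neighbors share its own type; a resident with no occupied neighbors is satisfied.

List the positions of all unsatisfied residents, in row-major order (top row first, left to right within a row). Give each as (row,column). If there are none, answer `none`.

Row 1: (1,2)+ 2/3 satisfied · (1,3)# 0/4 not · (1,4)+ 2/3 satisfied · (1,5)+ 2/3 satisfied · (1,6)# 0/2 not
Row 2: (2,2)+ 4/5 satisfied · (2,3)+ 4/5 satisfied · (2,6)+ 1/3 not
Row 3: (3,1)+ 2/3 satisfied · (3,2)+ 3/5 satisfied · (3,6)# 0/2 not
Row 4: (4,1)# 0/2 not · (4,3)# 0/2 not · (4,4)+ 1/2 satisfied · (4,5)+ 1/2 satisfied

(1,3), (1,6), (2,6), (3,6), (4,1), (4,3)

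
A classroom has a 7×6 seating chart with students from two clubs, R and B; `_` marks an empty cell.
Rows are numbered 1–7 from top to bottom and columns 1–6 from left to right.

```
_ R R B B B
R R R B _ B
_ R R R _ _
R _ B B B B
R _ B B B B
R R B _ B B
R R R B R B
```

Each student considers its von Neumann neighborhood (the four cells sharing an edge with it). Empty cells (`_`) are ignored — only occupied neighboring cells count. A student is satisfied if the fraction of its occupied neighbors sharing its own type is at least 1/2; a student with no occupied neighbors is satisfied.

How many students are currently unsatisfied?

6

(1,2)R 2/2 ok
(1,3)R 2/3 ok
(1,4)B 2/3 ok
(1,5)B 2/2 ok
(1,6)B 2/2 ok
(2,1)R 1/1 ok
(2,2)R 4/4 ok
(2,3)R 3/4 ok
(2,4)B 1/3 unhappy
(2,6)B 1/1 ok
(3,2)R 2/2 ok
(3,3)R 3/4 ok
(3,4)R 1/3 unhappy
(4,1)R 1/1 ok
(4,3)B 2/3 ok
(4,4)B 3/4 ok
(4,5)B 3/3 ok
(4,6)B 2/2 ok
(5,1)R 2/2 ok
(5,3)B 3/3 ok
(5,4)B 3/3 ok
(5,5)B 4/4 ok
(5,6)B 3/3 ok
(6,1)R 3/3 ok
(6,2)R 2/3 ok
(6,3)B 1/3 unhappy
(6,5)B 2/3 ok
(6,6)B 3/3 ok
(7,1)R 2/2 ok
(7,2)R 3/3 ok
(7,3)R 1/3 unhappy
(7,4)B 0/2 unhappy
(7,5)R 0/3 unhappy
(7,6)B 1/2 ok
Unsatisfied: (2,4), (3,4), (6,3), (7,3), (7,4), (7,5) — 6 in total.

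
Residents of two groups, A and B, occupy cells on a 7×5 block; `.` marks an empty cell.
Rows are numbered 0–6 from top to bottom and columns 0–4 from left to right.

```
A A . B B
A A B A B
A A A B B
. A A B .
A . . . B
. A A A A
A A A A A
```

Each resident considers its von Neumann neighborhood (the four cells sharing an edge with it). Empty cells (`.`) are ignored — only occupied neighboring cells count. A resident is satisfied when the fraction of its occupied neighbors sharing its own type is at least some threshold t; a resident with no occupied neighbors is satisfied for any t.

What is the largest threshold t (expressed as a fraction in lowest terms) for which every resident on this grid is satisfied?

0/1

(0,0)A 2/2
(0,1)A 2/2
(0,3)B 1/2
(0,4)B 2/2
(1,0)A 3/3
(1,1)A 3/4
(1,2)B 0/3
(1,3)A 0/4
(1,4)B 2/3
(2,0)A 2/2
(2,1)A 4/4
(2,2)A 2/4
(2,3)B 2/4
(2,4)B 2/2
(3,1)A 2/2
(3,2)A 2/3
(3,3)B 1/2
(4,0)A — no occupied neighbors
(4,4)B 0/1
(5,1)A 2/2
(5,2)A 3/3
(5,3)A 3/3
(5,4)A 2/3
(6,0)A 1/1
(6,1)A 3/3
(6,2)A 3/3
(6,3)A 3/3
(6,4)A 2/2
The smallest same-type fraction is 0/3 at (1,2), which reduces to 0/1. Any threshold above that leaves this resident unsatisfied.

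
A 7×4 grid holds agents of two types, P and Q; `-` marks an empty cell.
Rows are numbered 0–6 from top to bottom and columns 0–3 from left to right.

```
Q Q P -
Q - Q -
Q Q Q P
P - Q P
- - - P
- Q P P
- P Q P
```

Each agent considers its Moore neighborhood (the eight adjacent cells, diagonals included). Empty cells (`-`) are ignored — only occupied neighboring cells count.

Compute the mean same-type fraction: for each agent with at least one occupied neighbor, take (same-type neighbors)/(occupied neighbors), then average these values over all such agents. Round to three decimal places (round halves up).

(0,0)Q 2/2
(0,1)Q 3/4
(0,2)P 0/2
(1,0)Q 4/4
(1,2)Q 3/5
(2,0)Q 2/3
(2,1)Q 5/6
(2,2)Q 3/5
(2,3)P 1/4
(3,0)P 0/2
(3,2)Q 2/5
(3,3)P 2/4
(4,3)P 3/4
(5,1)Q 1/3
(5,2)P 4/6
(5,3)P 3/4
(6,1)P 1/3
(6,2)Q 1/5
(6,3)P 2/3
Sum over 19 agents: 2/2 + 3/4 + 0/2 + 4/4 + 3/5 + 2/3 + 5/6 + 3/5 + 1/4 + 0/2 + 2/5 + 2/4 + 3/4 + 1/3 + 4/6 + 3/4 + 1/3 + 1/5 + 2/3 = 103/10; mean = 103/10 ÷ 19 = 103/190 = 0.542105… → 0.542.

0.542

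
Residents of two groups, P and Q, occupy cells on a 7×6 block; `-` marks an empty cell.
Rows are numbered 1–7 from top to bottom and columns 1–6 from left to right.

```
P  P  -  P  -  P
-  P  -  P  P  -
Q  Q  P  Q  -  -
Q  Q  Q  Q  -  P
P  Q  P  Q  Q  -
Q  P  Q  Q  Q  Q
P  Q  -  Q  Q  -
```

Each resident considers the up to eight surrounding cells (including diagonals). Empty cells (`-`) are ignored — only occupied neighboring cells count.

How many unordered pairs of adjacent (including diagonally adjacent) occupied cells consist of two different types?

Scan each occupied cell's neighbors to the right and below (and the two forward diagonals) so each pair is counted once.
Row 1: P(1,1)–P(1,2)= P(1,1)–P(2,2)= P(1,2)–P(2,2)= P(1,4)–P(2,4)= P(1,4)–P(2,5)= P(1,6)–P(2,5)=  → 0/6 unlike.
Row 2: P(2,2)–Q(3,2)≠ P(2,2)–P(3,3)= P(2,2)–Q(3,1)≠ P(2,4)–P(2,5)= P(2,4)–Q(3,4)≠ P(2,4)–P(3,3)= P(2,5)–Q(3,4)≠  → 4/7 unlike.
Row 3: Q(3,1)–Q(3,2)= Q(3,1)–Q(4,1)= Q(3,1)–Q(4,2)= Q(3,2)–P(3,3)≠ Q(3,2)–Q(4,2)= Q(3,2)–Q(4,3)= Q(3,2)–Q(4,1)= P(3,3)–Q(3,4)≠ P(3,3)–Q(4,3)≠ P(3,3)–Q(4,4)≠ P(3,3)–Q(4,2)≠ Q(3,4)–Q(4,4)= Q(3,4)–Q(4,3)=  → 5/13 unlike.
Row 4: Q(4,1)–Q(4,2)= Q(4,1)–P(5,1)≠ Q(4,1)–Q(5,2)= Q(4,2)–Q(4,3)= Q(4,2)–Q(5,2)= Q(4,2)–P(5,3)≠ Q(4,2)–P(5,1)≠ Q(4,3)–Q(4,4)= Q(4,3)–P(5,3)≠ Q(4,3)–Q(5,4)= Q(4,3)–Q(5,2)= Q(4,4)–Q(5,4)= Q(4,4)–Q(5,5)= Q(4,4)–P(5,3)≠ P(4,6)–Q(5,5)≠  → 6/15 unlike.
Row 5: P(5,1)–Q(5,2)≠ P(5,1)–Q(6,1)≠ P(5,1)–P(6,2)= Q(5,2)–P(5,3)≠ Q(5,2)–P(6,2)≠ Q(5,2)–Q(6,3)= Q(5,2)–Q(6,1)= P(5,3)–Q(5,4)≠ P(5,3)–Q(6,3)≠ P(5,3)–Q(6,4)≠ P(5,3)–P(6,2)= Q(5,4)–Q(5,5)= Q(5,4)–Q(6,4)= Q(5,4)–Q(6,5)= Q(5,4)–Q(6,3)= Q(5,5)–Q(6,5)= Q(5,5)–Q(6,6)= Q(5,5)–Q(6,4)=  → 7/18 unlike.
Row 6: Q(6,1)–P(6,2)≠ Q(6,1)–P(7,1)≠ Q(6,1)–Q(7,2)= P(6,2)–Q(6,3)≠ P(6,2)–Q(7,2)≠ P(6,2)–P(7,1)= Q(6,3)–Q(6,4)= Q(6,3)–Q(7,4)= Q(6,3)–Q(7,2)= Q(6,4)–Q(6,5)= Q(6,4)–Q(7,4)= Q(6,4)–Q(7,5)= Q(6,5)–Q(6,6)= Q(6,5)–Q(7,5)= Q(6,5)–Q(7,4)= Q(6,6)–Q(7,5)=  → 4/16 unlike.
Row 7: P(7,1)–Q(7,2)≠ Q(7,4)–Q(7,5)=  → 1/2 unlike.
Total adjacent occupied pairs: 77; unlike-type pairs: 27.

27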